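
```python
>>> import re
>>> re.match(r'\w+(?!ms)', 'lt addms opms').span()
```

Because the assertion is negative and zero-width, positions next to the forbidden text are skipped.
`re.match` won't scan ahead — the pattern has to work from the very first character.
The match spans [0:2] → 'lt'.

(0, 2)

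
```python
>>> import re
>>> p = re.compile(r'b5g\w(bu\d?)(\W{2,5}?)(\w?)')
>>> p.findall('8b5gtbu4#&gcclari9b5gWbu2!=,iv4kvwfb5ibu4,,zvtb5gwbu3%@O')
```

Pattern: the literal 'b5g', then a word character; then the literal 'bu', then optionally a digit (captured); then 2 to 5 of a non-word character (lazy) (captured); then optionally a word character (captured).
The `?` after the quantifier makes it lazy — it takes as little as possible before letting the rest of the pattern try.
Matches: at [1:11] match 'b5gtbu4#&g', groups = ('bu4', '#&', 'g'); at [18:27] match 'b5gWbu2!=', groups = ('bu2', '!=', ''); at [46:56] match 'b5gwbu3%@O', groups = ('bu3', '%@', 'O').
3 groups means each result is a tuple of 3 captured strings — 3 here.

[('bu4', '#&', 'g'), ('bu2', '!=', ''), ('bu3', '%@', 'O')]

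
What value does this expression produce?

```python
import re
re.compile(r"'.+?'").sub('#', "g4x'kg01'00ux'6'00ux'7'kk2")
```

Because the quantifier is non-greedy, it stops expanding at the earliest point where the rest of the pattern can succeed.
Each match is replaced by '#'.

'g4x#00ux#00ux#kk2'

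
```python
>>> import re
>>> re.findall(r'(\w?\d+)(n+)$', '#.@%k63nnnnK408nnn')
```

[('K408', 'nnn')]

This matches optionally a word character, then one or more of a digit (captured); then one or more of a literal 'n' (captured); then anchored at the end.
Matches: at [11:18] match 'K408nnn', groups = ('K408', 'nnn').
2 groups means the one result is a tuple of 2 captured strings — 1 here.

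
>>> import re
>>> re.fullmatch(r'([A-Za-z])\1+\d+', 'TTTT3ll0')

`\1` has to match the exact text group 1 already captured.
For `fullmatch`, every character of the input must be accounted for by the pattern.
Here the pattern can't cover the whole string, so the call returns None.

None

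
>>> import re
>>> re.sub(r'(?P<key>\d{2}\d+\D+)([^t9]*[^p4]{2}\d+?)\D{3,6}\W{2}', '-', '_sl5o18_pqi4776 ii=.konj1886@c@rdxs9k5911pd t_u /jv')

'_sl5o18_pqi-jv'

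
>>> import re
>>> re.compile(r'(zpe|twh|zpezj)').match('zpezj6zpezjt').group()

'zpe'

The regex engine tests alternatives in the order written; an earlier branch that matches wins even if a later one would match more.
`re.match` only tries the pattern at the start of the string.
The match spans [0:3] → 'zpe'.
Captured: group 1 = 'zpe'.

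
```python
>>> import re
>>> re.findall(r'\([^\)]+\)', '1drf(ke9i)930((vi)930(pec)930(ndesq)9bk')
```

With no groups in the pattern, `findall` gives back each whole match — 4 here.

['(ke9i)', '((vi)', '(pec)', '(ndesq)']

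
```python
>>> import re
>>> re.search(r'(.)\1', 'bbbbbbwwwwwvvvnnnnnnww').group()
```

After group 1 captures some text, `\1` only succeeds where that same text appears again.
The match spans [0:2] → 'bb'.

'bb'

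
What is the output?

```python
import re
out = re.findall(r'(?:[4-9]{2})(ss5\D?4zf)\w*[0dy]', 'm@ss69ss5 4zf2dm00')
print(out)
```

One capturing group, so `findall` returns just the captured substring from the one match — 1 in all.

['ss5 4zf']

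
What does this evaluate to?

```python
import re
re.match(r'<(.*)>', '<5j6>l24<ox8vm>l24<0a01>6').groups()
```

('5j6>l24<ox8vm>l24<0a01',)

The match spans [0:24] → '<5j6>l24<ox8vm>l24<0a01>'.
Captured: group 1 = '5j6>l24<ox8vm>l24<0a01'.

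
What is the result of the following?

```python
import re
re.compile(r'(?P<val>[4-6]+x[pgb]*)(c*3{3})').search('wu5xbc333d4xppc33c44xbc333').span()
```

(2, 9)

The match spans [2:9] → '5xbc333'.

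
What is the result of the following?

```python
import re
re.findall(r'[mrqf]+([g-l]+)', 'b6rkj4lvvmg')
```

Because there's exactly one group, `findall` drops the full match and keeps group 1 from each hit.

['kj', 'g']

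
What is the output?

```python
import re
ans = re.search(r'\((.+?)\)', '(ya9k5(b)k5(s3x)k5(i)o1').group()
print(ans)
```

(ya9k5(b)

Lazy quantifiers expand one character at a time until the remainder of the pattern can match.
Unlike `match`, `search` isn't anchored — it looks for the pattern anywhere in the string.
The match spans [0:9] → '(ya9k5(b)'.
Captured: group 1 = 'ya9k5(b'.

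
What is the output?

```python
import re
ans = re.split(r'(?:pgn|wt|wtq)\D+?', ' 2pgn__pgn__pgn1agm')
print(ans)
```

Matches to split on: at [2:6] → 'pgn_'; at [7:11] → 'pgn_'.
`split` removes every match and returns the 3 fragments in between.

[' 2', '_', '_pgn1agm']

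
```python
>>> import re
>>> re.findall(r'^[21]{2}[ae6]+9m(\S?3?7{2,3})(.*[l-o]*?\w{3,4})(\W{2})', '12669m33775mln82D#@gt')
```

[('3377', '5mln82D', '#@')]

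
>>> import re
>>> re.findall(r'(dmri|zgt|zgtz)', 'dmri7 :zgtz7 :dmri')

['dmri', 'zgt', 'dmri']

Alternation isn't longest-match — the leftmost alternative that fits at this position is chosen.
One capturing group, so `findall` returns just the captured substring from each match — 3 in all.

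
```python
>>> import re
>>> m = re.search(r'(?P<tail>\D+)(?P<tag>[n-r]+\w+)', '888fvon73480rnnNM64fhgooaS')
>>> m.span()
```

Pattern: one or more of a non-digit (captured as 'tail'); then one or more of a character in [n-r], then one or more of a word character (captured as 'tag').
The match spans [3:26] → 'fvon73480rnnNM64fhgooaS'.

(3, 26)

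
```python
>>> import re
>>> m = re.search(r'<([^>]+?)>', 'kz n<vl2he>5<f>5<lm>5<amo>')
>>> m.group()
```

'<vl2he>'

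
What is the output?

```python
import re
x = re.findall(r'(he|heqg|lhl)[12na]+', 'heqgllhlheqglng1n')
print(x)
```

[]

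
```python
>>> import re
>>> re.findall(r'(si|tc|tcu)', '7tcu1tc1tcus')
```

Branches in `(...|...)` are attempted left-to-right; the first branch that allows the whole pattern to succeed is taken.
Because there's exactly one group, `findall` drops the full match and keeps group 1 from each hit.

['tc', 'tc', 'tc']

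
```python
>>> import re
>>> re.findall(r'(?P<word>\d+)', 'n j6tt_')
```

The pattern matches one or more of a digit (captured as 'word').
Because there's exactly one group, `findall` drops the full match and keeps group 1 from the one hit.

['6']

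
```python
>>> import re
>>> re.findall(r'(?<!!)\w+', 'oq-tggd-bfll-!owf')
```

The negative lookaround is zero-width — it rules out positions where the adjacent text would match, without consuming anything.
With no groups in the pattern, `findall` gives back each whole match — 4 here.

['oq', 'tggd', 'bfll', 'wf']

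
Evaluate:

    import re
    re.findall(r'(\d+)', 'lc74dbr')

With a single group, `findall` returns only what that group captured — 1 item.

['74']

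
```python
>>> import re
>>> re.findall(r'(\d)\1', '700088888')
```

A backreference is literal: `\1` must see the identical characters the first group matched.
Matches: at [1:3] match '00', group 1 = '0'; at [4:6] match '88', group 1 = '8'; at [6:8] match '88', group 1 = '8'.
With a single group, `findall` returns only what that group captured — 3 items.

['0', '8', '8']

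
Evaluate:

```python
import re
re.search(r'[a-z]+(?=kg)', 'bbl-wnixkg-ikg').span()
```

(4, 8)

Because the assertion is zero-width, the text it checks is not consumed and won't appear in the result.
Unlike `match`, `search` isn't anchored — it looks for the pattern anywhere in the string.
The match spans [4:8] → 'wnix'.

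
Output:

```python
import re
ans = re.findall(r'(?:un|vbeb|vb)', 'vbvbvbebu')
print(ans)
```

Alternation tries branches left to right and keeps the first one that lets the overall match succeed at that position.
Matches: at [0:2] → 'vb'; at [2:4] → 'vb'; at [4:8] → 'vbeb'.
`findall` yields the raw match text (3 of them) because the pattern has no groups.

['vb', 'vb', 'vbeb']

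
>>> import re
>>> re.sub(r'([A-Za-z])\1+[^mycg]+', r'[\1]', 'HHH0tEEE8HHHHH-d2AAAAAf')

'[H]'

After group 1 captures some text, `\1` only succeeds where that same text appears again.
The replacement refers to a captured group, so each match is rewritten using its own captured text.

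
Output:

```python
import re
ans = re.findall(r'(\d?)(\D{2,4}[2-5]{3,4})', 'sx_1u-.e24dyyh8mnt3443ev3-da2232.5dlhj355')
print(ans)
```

Pattern: optionally a digit (captured); then 2 to 4 of a non-digit, then 3 to 4 of a character in [2-5] (captured).
Scanning left to right: at [14:22] match '8mnt3443', groups = ('8', 'mnt3443'); at [24:32] match '3-da2232', groups = ('3', '-da2232'); at [33:41] match '5dlhj355', groups = ('5', 'dlhj355').
With 2 capturing groups, `findall` returns a 2-tuple per match.

[('8', 'mnt3443'), ('3', '-da2232'), ('5', 'dlhj355')]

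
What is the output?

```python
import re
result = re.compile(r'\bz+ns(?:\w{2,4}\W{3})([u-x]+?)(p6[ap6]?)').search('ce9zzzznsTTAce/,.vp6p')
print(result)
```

None

Here nothing in the string fits, so the call returns None.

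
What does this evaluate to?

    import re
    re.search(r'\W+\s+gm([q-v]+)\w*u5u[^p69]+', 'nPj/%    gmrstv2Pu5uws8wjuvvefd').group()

'/%    gmrstv2Pu5uws8wjuvvefd'

The match spans [3:31] → '/%    gmrstv2Pu5uws8wjuvvefd'.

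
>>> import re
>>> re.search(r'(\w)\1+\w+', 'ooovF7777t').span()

(0, 10)

`\1` has to match the exact text group 1 already captured.
`re.search` tries every starting position until one works.
The match spans [0:10] → 'ooovF7777t'.
Captured: group 1 = 'o'.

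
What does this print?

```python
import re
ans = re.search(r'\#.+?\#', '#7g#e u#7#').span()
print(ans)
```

The match spans [0:4] → '#7g#'.

(0, 4)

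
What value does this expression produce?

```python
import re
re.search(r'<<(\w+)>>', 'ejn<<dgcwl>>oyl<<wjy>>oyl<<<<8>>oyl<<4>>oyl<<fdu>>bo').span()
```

(3, 12)

`search` walks the string left to right and returns the first match it finds.
The match spans [3:12] → '<<dgcwl>>'.
Captured: group 1 = 'dgcwl'.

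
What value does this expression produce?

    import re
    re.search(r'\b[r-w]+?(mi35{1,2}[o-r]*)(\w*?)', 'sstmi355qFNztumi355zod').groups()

('mi355q', '')

Pattern: a word boundary (`\b`, zero-width); then one or more of a character in [r-w] (lazy); then the literal 'mi3', then 1 to 2 of a literal '5', then zero or more of a character in [o-r] (captured); then zero or more of a word character (lazy) (captured).
With the lazy modifier that quantifier settles for the fewest repetitions that let the rest of the pattern succeed (the atoms after it are unaffected and can still be greedy).
`re.search` scans for the first position where the pattern succeeds.
The match spans [0:9] → 'sstmi355q'.
Captured: group 1 = 'mi355q', group 2 = ''.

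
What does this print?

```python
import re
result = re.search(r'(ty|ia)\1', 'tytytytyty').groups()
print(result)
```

('ty',)

The match spans [0:4] → 'tyty'.
Captured: group 1 = 'ty'.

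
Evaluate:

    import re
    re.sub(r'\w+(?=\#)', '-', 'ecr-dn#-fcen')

Lookahead/lookbehind check context without consuming it, so the matched span excludes the asserted characters.
Matches: at [4:6] → 'dn'.
Each match is replaced by '-'.

'ecr--#-fcen'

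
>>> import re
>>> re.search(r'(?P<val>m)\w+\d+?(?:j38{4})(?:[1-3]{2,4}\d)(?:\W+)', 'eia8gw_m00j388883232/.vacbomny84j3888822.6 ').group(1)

The match spans [7:22] → 'm00j388883232/.'.
Captured: group 1 = 'm'.

'm'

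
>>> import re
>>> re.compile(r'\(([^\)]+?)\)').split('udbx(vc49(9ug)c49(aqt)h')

['udbx', 'vc49(9ug', 'c49', 'aqt', 'h']

Matches to split on: at [4:14] → '(vc49(9ug)'; at [17:22] → '(aqt)'.
`re.split` interleaves the captured-group text with the surrounding fragments.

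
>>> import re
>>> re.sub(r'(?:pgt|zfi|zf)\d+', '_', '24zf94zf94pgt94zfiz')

'24___zfiz'

Every occurrence is swapped for '_'.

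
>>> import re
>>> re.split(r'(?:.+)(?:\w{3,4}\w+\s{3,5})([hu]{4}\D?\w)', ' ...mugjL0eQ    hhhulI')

['', 'hhhulI', '']

The pattern matches one or more of any character (non-capturing group); then 3 to 4 of a word character, then one or more of a word character, then 3 to 5 of whitespace (non-capturing group); then exactly 4 of one of [hu], then optionally a non-digit, then a word character (captured).
With a capturing group present, the delimiter's captured portion is kept in the result list.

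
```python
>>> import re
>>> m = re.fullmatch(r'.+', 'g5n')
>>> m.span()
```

(0, 3)

This matches one or more of any character.
`re.fullmatch` is like wrapping the pattern in `^…$` (in single-line mode).
The match spans [0:3] → 'g5n'.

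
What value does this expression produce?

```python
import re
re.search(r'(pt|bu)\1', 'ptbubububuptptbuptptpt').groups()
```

('bu',)

The backreference `\1` re-matches whatever the first group consumed, character for character.
`search` walks the string left to right and returns the first match it finds.
The match spans [2:6] → 'bubu'.
Captured: group 1 = 'bu'.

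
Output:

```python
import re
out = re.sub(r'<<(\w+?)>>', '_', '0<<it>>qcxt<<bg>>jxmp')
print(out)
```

0_qcxt_jxmp

`sub` substitutes '_' at each match site.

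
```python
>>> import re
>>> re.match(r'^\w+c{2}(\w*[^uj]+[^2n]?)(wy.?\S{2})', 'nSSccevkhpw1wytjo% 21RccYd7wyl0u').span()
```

The pattern matches anchored at the start of the string; then one or more of a word character, then exactly 2 of the literal 'c'; then zero or more of a word character, then one or more of any character except [uj], then optionally any character except [2n] (captured); then the literal 'wy', then optionally any character, then exactly 2 of a non-whitespace character (captured).
`match` is anchored at position 0; if the pattern doesn't fit there, it returns None.
The match spans [0:32] → 'nSSccevkhpw1wytjo% 21RccYd7wyl0u'.
Captured: group 1 = 'evkhpw1wytjo% 21RccYd7', group 2 = 'wyl0u'.

(0, 32)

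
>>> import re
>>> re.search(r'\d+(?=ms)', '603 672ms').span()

Because the assertion is zero-width, the text it checks is not consumed and won't appear in the result.
The match spans [4:7] → '672'.

(4, 7)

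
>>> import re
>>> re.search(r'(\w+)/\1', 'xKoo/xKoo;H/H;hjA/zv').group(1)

A backreference is literal: `\1` must see the identical characters the first group matched.
`re.search` scans for the first position where the pattern succeeds.
The match spans [0:9] → 'xKoo/xKoo'.
Captured: group 1 = 'xKoo'.

'xKoo'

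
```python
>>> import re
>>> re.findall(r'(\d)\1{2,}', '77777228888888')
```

['7', '8']

After group 1 captures some text, `\1` only succeeds where that same text appears again.
Walking the string: at [0:5] match '77777', group 1 = '7'; at [7:14] match '8888888', group 1 = '8'.
With a single group, `findall` returns only what that group captured — 2 items.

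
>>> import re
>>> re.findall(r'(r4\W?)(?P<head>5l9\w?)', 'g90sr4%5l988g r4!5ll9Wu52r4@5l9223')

[('r4%', '5l98'), ('r4@', '5l92')]

2 groups means each result is a tuple of 2 captured strings — 2 here.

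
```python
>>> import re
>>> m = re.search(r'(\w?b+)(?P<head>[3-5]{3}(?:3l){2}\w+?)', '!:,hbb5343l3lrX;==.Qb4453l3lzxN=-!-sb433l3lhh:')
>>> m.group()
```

This matches optionally a word character, then one or more of the literal 'b' (captured); then exactly 3 of a character in [3-5], then the literal '3l' repeated 2 times, then one or more of a word character (lazy) (captured as 'head').
Lazy quantifiers expand one character at a time until the remainder of the pattern can match.
`search` walks the string left to right and returns the first match it finds.
The match spans [3:14] → 'hbb5343l3lr'.
Captured: group 1 = 'hbb', group 2 = '5343l3lr'.

'hbb5343l3lr'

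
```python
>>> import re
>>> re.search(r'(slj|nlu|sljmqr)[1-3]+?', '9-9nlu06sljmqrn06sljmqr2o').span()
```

Unlike `match`, `search` isn't anchored — it looks for the pattern anywhere in the string.
The match spans [17:24] → 'sljmqr2'.
Captured: group 1 = 'sljmqr'.

(17, 24)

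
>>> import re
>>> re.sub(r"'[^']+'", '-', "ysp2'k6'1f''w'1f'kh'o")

"ysp2-1f'-1f-o"

Each match is replaced by '-'.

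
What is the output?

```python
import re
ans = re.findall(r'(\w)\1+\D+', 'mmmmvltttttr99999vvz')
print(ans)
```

A backreference is literal: `\1` must see the identical characters the first group matched.
Walking the string: at [0:12] match 'mmmmvltttttr', group 1 = 'm'; at [12:20] match '99999vvz', group 1 = '9'.
Because there's exactly one group, `findall` drops the full match and keeps group 1 from each hit.

['m', '9']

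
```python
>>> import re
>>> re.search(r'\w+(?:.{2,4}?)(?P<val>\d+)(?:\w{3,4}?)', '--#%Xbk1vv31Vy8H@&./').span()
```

(4, 15)

A non-greedy quantifier consumes as few characters as it can — just enough that the remainder of the pattern still matches from where it stops; whatever follows it matches normally.
The match spans [4:15] → 'Xbk1vv31Vy8'.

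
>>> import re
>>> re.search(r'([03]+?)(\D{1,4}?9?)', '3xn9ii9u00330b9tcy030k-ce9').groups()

('3', 'x')

The pattern matches one or more of one of [03] (lazy) (captured); then 1 to 4 of a non-digit (lazy), then optionally a literal '9' (captured).
`search` walks the string left to right and returns the first match it finds.
The match spans [0:2] → '3x'.
Captured: group 1 = '3', group 2 = 'x'.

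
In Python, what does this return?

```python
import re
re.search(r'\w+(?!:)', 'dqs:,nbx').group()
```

The negative lookaround is zero-width — it rules out positions where the adjacent text would match, without consuming anything.
Unlike `match`, `search` isn't anchored — it looks for the pattern anywhere in the string.
The match spans [0:2] → 'dq'.

'dq'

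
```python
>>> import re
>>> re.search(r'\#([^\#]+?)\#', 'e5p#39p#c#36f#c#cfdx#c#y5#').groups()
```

('39p',)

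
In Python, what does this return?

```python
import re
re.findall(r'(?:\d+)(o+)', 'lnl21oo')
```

This matches one or more of a digit (non-capturing group); then one or more of a literal 'o' (captured).
One capturing group, so `findall` returns just the captured substring from the one match — 1 in all.

['oo']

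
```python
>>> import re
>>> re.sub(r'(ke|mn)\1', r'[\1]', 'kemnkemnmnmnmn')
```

`\1` is not a pattern — it's the concrete string captured by group 1, re-applied verbatim.
`\1` in the replacement pulls in group 1's text for each match.

'kemnke[mn][mn]'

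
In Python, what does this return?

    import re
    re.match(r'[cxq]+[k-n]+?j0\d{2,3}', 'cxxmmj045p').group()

'cxxmmj045'

Pattern: one or more of one of [cxq]; then one or more of a character in [k-n] (lazy); then the literal 'j0', then 2 to 3 of a digit.
`match` is anchored at position 0; if the pattern doesn't fit there, it returns None.
The match spans [0:9] → 'cxxmmj045'.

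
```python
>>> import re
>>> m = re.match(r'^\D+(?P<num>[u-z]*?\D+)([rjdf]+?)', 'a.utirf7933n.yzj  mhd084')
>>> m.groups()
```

The pattern matches anchored at the start of the string; then one or more of a non-digit; then zero or more of a character in [u-z] (lazy), then one or more of a non-digit (captured as 'num'); then one or more of one of [rjdf] (lazy) (captured).
`re.match` only tries the pattern at the start of the string.
The match spans [0:7] → 'a.utirf'.
Captured: group 1 = 'r', group 2 = 'f'.

('r', 'f')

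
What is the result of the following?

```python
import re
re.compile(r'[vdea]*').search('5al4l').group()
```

''

Pattern: zero or more of one of [vdea].
Unlike `match`, `search` isn't anchored — it looks for the pattern anywhere in the string.
The match spans [0:0] → ''.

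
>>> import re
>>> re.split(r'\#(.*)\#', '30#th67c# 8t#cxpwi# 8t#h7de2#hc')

Matches to split on: at [2:29] → '#th67c# 8t#cxpwi# 8t#h7de2#'.
With a capturing group present, the delimiter's captured portion is kept in the result list.

['30', 'th67c# 8t#cxpwi# 8t#h7de2', 'hc']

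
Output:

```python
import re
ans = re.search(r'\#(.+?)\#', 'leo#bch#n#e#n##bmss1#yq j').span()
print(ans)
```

(3, 8)

Unlike `match`, `search` isn't anchored — it looks for the pattern anywhere in the string.
The match spans [3:8] → '#bch#'.
Captured: group 1 = 'bch'.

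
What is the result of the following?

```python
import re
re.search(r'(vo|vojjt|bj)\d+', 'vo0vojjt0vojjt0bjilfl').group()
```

The match spans [0:3] → 'vo0'.

'vo0'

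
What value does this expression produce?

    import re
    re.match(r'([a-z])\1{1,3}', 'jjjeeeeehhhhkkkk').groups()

The backreference `\1` re-matches whatever the first group consumed, character for character.
`match` is anchored at position 0; if the pattern doesn't fit there, it returns None.
The match spans [0:3] → 'jjj'.
Captured: group 1 = 'j'.

('j',)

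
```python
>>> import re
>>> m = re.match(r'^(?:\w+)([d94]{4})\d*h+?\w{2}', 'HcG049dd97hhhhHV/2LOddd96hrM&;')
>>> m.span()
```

This matches anchored at the start of the string; then one or more of a word character (non-capturing group); then exactly 4 of one of [d94] (captured); then zero or more of a digit, then one or more of a literal 'h' (lazy), then exactly 2 of a word character.
The `?` after the quantifier makes it lazy — it takes as little as possible before letting the rest of the pattern try.
`re.match` only tries the pattern at the start of the string.
The match spans [0:13] → 'HcG049dd97hhh'.
Captured: group 1 = '9dd9'.

(0, 13)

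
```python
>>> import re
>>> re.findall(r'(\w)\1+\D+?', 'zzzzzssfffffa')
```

['z', 'f']

`\1` is not a pattern — it's the concrete string captured by group 1, re-applied verbatim.
Matches: at [0:6] match 'zzzzzs', group 1 = 'z'; at [7:13] match 'fffffa', group 1 = 'f'.
One capturing group, so `findall` returns just the captured substring from each match — 2 in all.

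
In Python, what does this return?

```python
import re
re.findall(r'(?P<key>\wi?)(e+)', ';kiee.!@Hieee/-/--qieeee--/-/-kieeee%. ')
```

2 groups means each result is a tuple of 2 captured strings — 4 here.

[('ki', 'ee'), ('Hi', 'eee'), ('qi', 'eeee'), ('ki', 'eeee')]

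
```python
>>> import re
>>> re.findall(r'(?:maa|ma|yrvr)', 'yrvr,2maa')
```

Branches in `(...|...)` are attempted left-to-right; the first branch that allows the whole pattern to succeed is taken.
Scanning left to right: at [0:4] → 'yrvr'; at [6:9] → 'maa'.
With no groups in the pattern, `findall` gives back each whole match — 2 here.

['yrvr', 'maa']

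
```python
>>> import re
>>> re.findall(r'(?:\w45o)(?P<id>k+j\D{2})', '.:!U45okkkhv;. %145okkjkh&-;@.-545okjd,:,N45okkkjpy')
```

This matches a word character, then the literal '45o' (non-capturing group); then one or more of a literal 'k', then a literal 'j', then exactly 2 of a non-digit (captured as 'id').
Walking the string: at [16:25] match '145okkjkh', group 1 = 'kkjkh'; at [31:39] match '545okjd,', group 1 = 'kjd,'; at [41:51] match 'N45okkkjpy', group 1 = 'kkkjpy'.
`findall` collects group 1 from each match (3 total).

['kkjkh', 'kjd,', 'kkkjpy']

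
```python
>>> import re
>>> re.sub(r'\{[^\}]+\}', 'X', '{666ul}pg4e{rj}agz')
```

'Xpg4eXagz'

Matches: at [0:7] → '{666ul}'; at [11:15] → '{rj}'.
Each match is replaced by 'X'.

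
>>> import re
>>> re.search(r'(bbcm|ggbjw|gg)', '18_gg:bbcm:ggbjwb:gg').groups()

('gg',)

The match spans [3:5] → 'gg'.
Captured: group 1 = 'gg'.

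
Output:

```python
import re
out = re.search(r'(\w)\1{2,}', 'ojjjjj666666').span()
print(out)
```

(1, 6)

The backreference `\1` re-matches whatever the first group consumed, character for character.
`re.search` tries every starting position until one works.
The match spans [1:6] → 'jjjjj'.
Captured: group 1 = 'j'.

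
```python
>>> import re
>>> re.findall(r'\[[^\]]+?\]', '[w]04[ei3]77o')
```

['[w]', '[ei3]']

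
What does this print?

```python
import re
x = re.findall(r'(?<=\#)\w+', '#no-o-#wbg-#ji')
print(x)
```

['no', 'wbg', 'ji']

The `(?=…)`/`(?<=…)` assertion just peeks at neighbouring text; it doesn't advance the match position.
Scanning left to right: at [1:3] → 'no'; at [7:10] → 'wbg'; at [12:14] → 'ji'.
Since nothing is captured, `findall` lists the 3 matched substrings directly.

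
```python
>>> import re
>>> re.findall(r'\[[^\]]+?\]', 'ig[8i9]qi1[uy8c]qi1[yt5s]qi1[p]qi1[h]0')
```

Matches: at [2:7] → '[8i9]'; at [10:16] → '[uy8c]'; at [19:25] → '[yt5s]'; at [28:31] → '[p]'; at [34:37] → '[h]'.
No capturing groups, so `findall` returns the 5 full match strings.

['[8i9]', '[uy8c]', '[yt5s]', '[p]', '[h]']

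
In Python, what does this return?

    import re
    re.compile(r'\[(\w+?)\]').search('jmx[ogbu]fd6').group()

'[ogbu]'

`re.search` tries every starting position until one works.
The match spans [3:9] → '[ogbu]'.
Captured: group 1 = 'ogbu'.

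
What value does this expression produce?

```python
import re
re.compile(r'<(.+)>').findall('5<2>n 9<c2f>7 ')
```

['2>n 9<c2f']

Walking the string: at [1:12] match '<2>n 9<c2f>', group 1 = '2>n 9<c2f'.
`findall` collects group 1 from the one match (1 total).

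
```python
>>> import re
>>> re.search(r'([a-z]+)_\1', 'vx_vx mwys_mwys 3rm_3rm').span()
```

(0, 5)

A backreference is literal: `\1` must see the identical characters the first group matched.
Unlike `match`, `search` isn't anchored — it looks for the pattern anywhere in the string.
The match spans [0:5] → 'vx_vx'.
Captured: group 1 = 'vx'.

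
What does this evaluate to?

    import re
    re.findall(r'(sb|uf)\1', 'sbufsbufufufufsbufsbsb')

After group 1 captures some text, `\1` only succeeds where that same text appears again.
One capturing group, so `findall` returns just the captured substring from each match — 3 in all.

['uf', 'uf', 'sb']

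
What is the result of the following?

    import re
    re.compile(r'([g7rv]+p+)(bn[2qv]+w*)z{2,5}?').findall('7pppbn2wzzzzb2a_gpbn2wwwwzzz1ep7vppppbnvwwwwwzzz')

[('7ppp', 'bn2w'), ('gp', 'bn2wwww'), ('7vpppp', 'bnvwwwww')]

Pattern: one or more of one of [g7rv], then one or more of the literal 'p' (captured); then the literal 'bn', then one or more of one of [2qv], then zero or more of a literal 'w' (captured); then 2 to 5 of a literal 'z' (lazy).
Scanning left to right: at [0:10] match '7pppbn2wzz', groups = ('7ppp', 'bn2w'); at [16:27] match 'gpbn2wwwwzz', groups = ('gp', 'bn2wwww'); at [31:47] match '7vppppbnvwwwwwzz', groups = ('7vpppp', 'bnvwwwww').
With 2 capturing groups, `findall` returns a 2-tuple per match.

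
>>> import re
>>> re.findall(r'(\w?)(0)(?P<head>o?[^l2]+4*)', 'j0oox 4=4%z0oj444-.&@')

Pattern: optionally a word character (captured); then a literal '0' (captured); then optionally a literal 'o', then one or more of any character except [l2], then zero or more of the literal '4' (captured as 'head').
Walking the string: at [0:21] match 'j0oox 4=4%z0oj444-.&@', groups = ('j', '0', 'oox 4=4%z0oj444-.&@').
3 groups means the one result is a tuple of 3 captured strings — 1 here.

[('j', '0', 'oox 4=4%z0oj444-.&@')]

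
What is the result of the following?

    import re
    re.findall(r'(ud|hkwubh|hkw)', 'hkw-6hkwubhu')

['hkw', 'hkwubh']

The regex engine tests alternatives in the order written; an earlier branch that matches wins even if a later one would match more.
Walking the string: at [0:3] match 'hkw', group 1 = 'hkw'; at [5:11] match 'hkwubh', group 1 = 'hkwubh'.
Because there's exactly one group, `findall` drops the full match and keeps group 1 from each hit.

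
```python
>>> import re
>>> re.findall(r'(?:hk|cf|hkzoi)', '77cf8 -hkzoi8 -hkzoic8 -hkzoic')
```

['cf', 'hk', 'hk', 'hk']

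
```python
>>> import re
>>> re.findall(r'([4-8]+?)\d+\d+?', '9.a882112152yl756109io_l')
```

This matches one or more of a character in [4-8] (lazy) (captured); then one or more of a digit, then one or more of a digit (lazy).
The `?` after the quantifier makes it lazy — it takes as little as possible before letting the rest of the pattern try.
Scanning left to right: at [3:12] match '882112152', group 1 = '8'; at [14:20] match '756109', group 1 = '7'.
One capturing group, so `findall` returns just the captured substring from each match — 2 in all.

['8', '7']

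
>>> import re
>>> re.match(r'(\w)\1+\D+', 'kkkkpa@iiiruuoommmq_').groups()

('k',)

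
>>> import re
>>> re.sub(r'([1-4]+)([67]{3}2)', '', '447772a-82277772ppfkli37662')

The pattern matches one or more of a character in [1-4] (captured); then exactly 3 of one of [67], then a literal '2' (captured).
Matches: at [0:6] → '447772'; at [22:27] → '37662'.
`sub` substitutes '' at each match site.

'a-82277772ppfkli'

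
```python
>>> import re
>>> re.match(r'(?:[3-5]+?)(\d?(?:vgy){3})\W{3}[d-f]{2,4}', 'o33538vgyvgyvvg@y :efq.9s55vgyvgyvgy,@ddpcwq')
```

None

`match` is anchored at position 0; if the pattern doesn't fit there, it returns None.
Here the string doesn't start with a match, so the call returns None.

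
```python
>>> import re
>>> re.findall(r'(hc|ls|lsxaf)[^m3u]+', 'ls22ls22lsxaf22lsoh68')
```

['ls']

Scanning left to right: at [0:21] match 'ls22ls22lsxaf22lsoh68', group 1 = 'ls'.
`findall` collects group 1 from the one match (1 total).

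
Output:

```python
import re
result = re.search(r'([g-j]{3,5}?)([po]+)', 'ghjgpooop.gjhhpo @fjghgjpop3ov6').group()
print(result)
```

ghjgpooop

The pattern matches 3 to 5 of a character in [g-j] (lazy) (captured); then one or more of one of [po] (captured).
The match spans [0:9] → 'ghjgpooop'.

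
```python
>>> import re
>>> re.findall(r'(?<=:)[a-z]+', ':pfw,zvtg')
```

['pfw']

The lookaround is zero-width — it requires the adjacent text to match without consuming it, so the asserted text isn't part of the match.
`findall` yields the raw match text (1 of them) because the pattern has no groups.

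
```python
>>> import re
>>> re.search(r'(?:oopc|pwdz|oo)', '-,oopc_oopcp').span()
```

(2, 6)

The regex engine tests alternatives in the order written; an earlier branch that matches wins even if a later one would match more.
The match spans [2:6] → 'oopc'.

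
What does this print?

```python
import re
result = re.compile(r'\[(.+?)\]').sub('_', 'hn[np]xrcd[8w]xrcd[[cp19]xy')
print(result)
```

hn_xrcd_xrcd_xy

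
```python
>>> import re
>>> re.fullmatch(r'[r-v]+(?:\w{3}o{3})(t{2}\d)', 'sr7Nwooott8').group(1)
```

'tt8'

The match spans [0:11] → 'sr7Nwooott8'.
Captured: group 1 = 'tt8'.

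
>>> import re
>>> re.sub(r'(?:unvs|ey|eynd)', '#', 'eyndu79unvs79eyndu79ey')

Branches in `(...|...)` are attempted left-to-right; the first branch that allows the whole pattern to succeed is taken.
`sub` substitutes '#' at each match site.

'#ndu79#79#ndu79#'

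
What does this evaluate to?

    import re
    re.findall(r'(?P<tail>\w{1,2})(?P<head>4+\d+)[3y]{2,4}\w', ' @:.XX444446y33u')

This matches 1 to 2 of a word character (captured as 'tail'); then one or more of the literal '4', then one or more of a digit (captured as 'head'); then 2 to 4 of one of [3y], then a word character.
Walking the string: at [4:16] match 'XX444446y33u', groups = ('XX', '444446').
With 2 capturing groups, `findall` returns a 2-tuple per match.

[('XX', '444446')]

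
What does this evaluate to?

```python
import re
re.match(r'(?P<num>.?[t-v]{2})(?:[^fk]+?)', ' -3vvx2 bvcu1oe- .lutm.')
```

None

Pattern: optionally any character, then exactly 2 of a character in [t-v] (captured as 'num'); then one or more of any character except [fk] (lazy) (non-capturing group).
With `match`, the pattern is implicitly anchored at the beginning.
Here the string doesn't start with a match, so the call returns None.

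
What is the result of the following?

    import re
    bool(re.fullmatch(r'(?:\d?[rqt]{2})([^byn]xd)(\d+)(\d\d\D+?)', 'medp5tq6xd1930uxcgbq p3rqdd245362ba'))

Pattern: optionally a digit, then exactly 2 of one of [rqt] (non-capturing group); then any character except [byn], then the literal 'xd' (captured); then one or more of a digit (captured); then a digit, then a digit, then one or more of a non-digit (lazy) (captured).
`re.fullmatch` requires the pattern to consume the entire string.
Here the pattern can't cover the whole string, so the call returns None, and `bool(None)` is False.

False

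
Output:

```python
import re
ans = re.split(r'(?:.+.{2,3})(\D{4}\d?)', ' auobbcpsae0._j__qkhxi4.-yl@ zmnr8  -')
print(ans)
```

['', 'zmnr8', '  -']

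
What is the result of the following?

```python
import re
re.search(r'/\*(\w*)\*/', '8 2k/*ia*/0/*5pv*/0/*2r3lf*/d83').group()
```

'/*ia*/'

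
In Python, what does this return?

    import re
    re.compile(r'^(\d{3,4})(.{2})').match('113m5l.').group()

'113m5'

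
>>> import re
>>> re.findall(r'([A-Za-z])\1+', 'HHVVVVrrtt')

['H', 'V', 'r', 't']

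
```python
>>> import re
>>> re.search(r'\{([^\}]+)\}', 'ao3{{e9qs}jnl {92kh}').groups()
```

('{e9qs',)

The match spans [3:10] → '{{e9qs}'.
Captured: group 1 = '{e9qs'.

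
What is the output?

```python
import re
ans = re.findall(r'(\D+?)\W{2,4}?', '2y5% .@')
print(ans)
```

['%']

Pattern: one or more of a non-digit (lazy) (captured); then 2 to 4 of a non-word character (lazy).
A non-greedy quantifier consumes as few characters as it can — just enough that the remainder of the pattern still matches from where it stops; whatever follows it matches normally.
Scanning left to right: at [3:6] match '% .', group 1 = '%'.
One capturing group, so `findall` returns just the captured substring from the one match — 1 in all.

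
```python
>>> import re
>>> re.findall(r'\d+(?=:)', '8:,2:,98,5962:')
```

Because the assertion is zero-width, the text it checks is not consumed and won't appear in the result.
`findall` yields the raw match text (3 of them) because the pattern has no groups.

['8', '2', '5962']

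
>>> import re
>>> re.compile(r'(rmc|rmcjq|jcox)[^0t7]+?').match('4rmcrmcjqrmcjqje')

With `match`, the pattern is implicitly anchored at the beginning.
Here the pattern fails at index 0, so the call returns None.

None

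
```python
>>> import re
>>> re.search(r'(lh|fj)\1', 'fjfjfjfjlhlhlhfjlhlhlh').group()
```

'fjfj'

`\1` has to match the exact text group 1 already captured.
`search` walks the string left to right and returns the first match it finds.
The match spans [0:4] → 'fjfj'.
Captured: group 1 = 'fj'.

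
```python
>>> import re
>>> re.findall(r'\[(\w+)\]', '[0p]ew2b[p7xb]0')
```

['0p', 'p7xb']

Because there's exactly one group, `findall` drops the full match and keeps group 1 from each hit.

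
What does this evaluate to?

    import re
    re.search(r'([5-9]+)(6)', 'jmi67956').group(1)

'6795'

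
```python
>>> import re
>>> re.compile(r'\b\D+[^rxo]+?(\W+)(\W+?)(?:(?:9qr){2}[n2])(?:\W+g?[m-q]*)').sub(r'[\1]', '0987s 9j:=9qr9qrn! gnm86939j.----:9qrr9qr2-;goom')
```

This matches a word boundary (`\b`, zero-width); then one or more of a non-digit, then one or more of any character except [rxo] (lazy); then one or more of a non-word character (captured); then one or more of a non-word character (lazy) (captured); then the literal '9qr' repeated 2 times, then one of [n2] (non-capturing group); then one or more of a non-word character, then optionally the literal 'g', then zero or more of a character in [m-q] (non-capturing group).
Matches: at [5:22] → ' 9j:=9qr9qrn! gnm'.
The replacement refers to a captured group, so each match is rewritten using its own captured text.

'0987s[:]86939j.----:9qrr9qr2-;goom'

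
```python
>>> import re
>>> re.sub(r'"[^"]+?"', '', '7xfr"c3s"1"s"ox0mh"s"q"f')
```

'7xfr1ox0mhq"f'

Every occurrence is swapped for ''.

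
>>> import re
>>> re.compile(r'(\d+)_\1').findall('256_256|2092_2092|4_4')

['256', '2092', '4']

A backreference is literal: `\1` must see the identical characters the first group matched.
Scanning left to right: at [0:7] match '256_256', group 1 = '256'; at [8:17] match '2092_2092', group 1 = '2092'; at [18:21] match '4_4', group 1 = '4'.
One capturing group, so `findall` returns just the captured substring from each match — 3 in all.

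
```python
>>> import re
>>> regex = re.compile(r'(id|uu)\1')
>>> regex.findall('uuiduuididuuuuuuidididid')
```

A backreference is literal: `\1` must see the identical characters the first group matched.
One capturing group, so `findall` returns just the captured substring from each match — 4 in all.

['id', 'uu', 'id', 'id']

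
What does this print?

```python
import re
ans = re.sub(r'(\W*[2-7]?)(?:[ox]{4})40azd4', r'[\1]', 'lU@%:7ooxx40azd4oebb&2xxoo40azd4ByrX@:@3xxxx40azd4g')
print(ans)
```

This matches zero or more of a non-word character, then optionally a character in [2-7] (captured); then exactly 4 of one of [ox] (non-capturing group); then the literal '40a', then the literal 'zd4'.
Matches: at [2:16] → '@%:7ooxx40azd4'; at [20:32] → '&2xxoo40azd4'; at [36:50] → '@:@3xxxx40azd4'.
The replacement refers to a captured group, so each match is rewritten using its own captured text.

lU[@%:7]oebb[&2]ByrX[@:@3]g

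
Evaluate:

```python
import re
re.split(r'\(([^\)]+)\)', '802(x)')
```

['802', 'x', '']

Matches to split on: at [3:6] → '(x)'.
Because the pattern has a capturing group, `split` also inserts each captured text between the pieces.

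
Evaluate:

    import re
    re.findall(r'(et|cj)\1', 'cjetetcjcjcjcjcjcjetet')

['et', 'cj', 'cj', 'cj', 'et']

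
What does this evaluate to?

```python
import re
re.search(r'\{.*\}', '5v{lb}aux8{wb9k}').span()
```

(2, 16)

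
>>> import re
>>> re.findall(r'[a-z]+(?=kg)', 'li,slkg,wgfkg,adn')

['sl', 'wgf']

The `(?=…)`/`(?<=…)` assertion just peeks at neighbouring text; it doesn't advance the match position.
Scanning left to right: at [3:5] → 'sl'; at [8:11] → 'wgf'.
Since nothing is captured, `findall` lists the 2 matched substrings directly.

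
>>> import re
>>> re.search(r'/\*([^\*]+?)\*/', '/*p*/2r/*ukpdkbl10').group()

'/*p*/'

`search` walks the string left to right and returns the first match it finds.
The match spans [0:5] → '/*p*/'.
Captured: group 1 = 'p'.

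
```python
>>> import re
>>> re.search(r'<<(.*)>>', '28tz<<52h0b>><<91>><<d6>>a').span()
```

(4, 25)

`re.search` scans for the first position where the pattern succeeds.
The match spans [4:25] → '<<52h0b>><<91>><<d6>>'.
Captured: group 1 = '52h0b>><<91>><<d6'.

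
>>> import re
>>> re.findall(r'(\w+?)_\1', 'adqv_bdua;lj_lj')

`\1` is not a pattern — it's the concrete string captured by group 1, re-applied verbatim.
Matches: at [10:15] match 'lj_lj', group 1 = 'lj'.
Because there's exactly one group, `findall` drops the full match and keeps group 1 from the one hit.

['lj']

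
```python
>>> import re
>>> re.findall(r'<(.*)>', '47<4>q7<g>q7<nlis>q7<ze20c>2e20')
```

Scanning left to right: at [2:27] match '<4>q7<g>q7<nlis>q7<ze20c>', group 1 = '4>q7<g>q7<nlis>q7<ze20c'.
With a single group, `findall` returns only what that group captured — 1 item.

['4>q7<g>q7<nlis>q7<ze20c']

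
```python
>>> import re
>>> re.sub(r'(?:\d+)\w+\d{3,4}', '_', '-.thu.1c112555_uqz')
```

'-.thu.__uqz'

The pattern matches one or more of a digit (non-capturing group); then one or more of a word character, then 3 to 4 of a digit.
`sub` substitutes '_' at each match site.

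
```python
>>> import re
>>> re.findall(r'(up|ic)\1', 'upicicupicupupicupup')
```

['ic', 'up', 'up']

The backreference `\1` re-matches whatever the first group consumed, character for character.
With a single group, `findall` returns only what that group captured — 3 items.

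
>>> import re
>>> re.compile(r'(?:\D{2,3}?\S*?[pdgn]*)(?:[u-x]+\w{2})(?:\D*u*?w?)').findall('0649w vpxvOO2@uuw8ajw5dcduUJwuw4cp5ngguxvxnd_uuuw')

['w vpxvOO', '@uuw8ajw', 'dcduUJwuw', 'cp5ngguxvxnd_uuuw']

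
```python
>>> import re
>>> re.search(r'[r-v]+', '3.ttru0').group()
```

'ttru'

The match spans [2:6] → 'ttru'.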